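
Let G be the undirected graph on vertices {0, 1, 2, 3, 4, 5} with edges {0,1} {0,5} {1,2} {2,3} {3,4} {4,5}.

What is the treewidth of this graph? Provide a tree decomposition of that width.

Treewidth 2.
One such decomposition:
Bags: B1 = {0, 1, 5}  B2 = {1, 4, 5}  B3 = {1, 3, 4}  B4 = {1, 2, 3}
Tree: B1–B2, B2–B3, B3–B4

The largest bag has 3 vertices, giving width 2; this decomposition certifies tw(G) ≤ 2. For the lower bound, G contains the cycle 1–0–5–4–3–2–1, so G is not a forest; only forests have treewidth ≤ 1, hence tw(G) ≥ 2. Therefore the treewidth is 2.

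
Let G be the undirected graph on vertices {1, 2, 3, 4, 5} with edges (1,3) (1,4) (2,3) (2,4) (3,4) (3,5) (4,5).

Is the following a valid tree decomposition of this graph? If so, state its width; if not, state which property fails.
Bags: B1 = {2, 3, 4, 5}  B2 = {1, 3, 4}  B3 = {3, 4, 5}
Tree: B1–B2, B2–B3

No — bags containing vertex 5 are not connected in the tree.

A tree decomposition must satisfy three properties: every vertex lies in some bag; for every edge, both endpoints lie together in some bag; and for every vertex, the bags containing it form a connected subtree. Here bags containing vertex 5 are not connected in the tree, so the decomposition is invalid.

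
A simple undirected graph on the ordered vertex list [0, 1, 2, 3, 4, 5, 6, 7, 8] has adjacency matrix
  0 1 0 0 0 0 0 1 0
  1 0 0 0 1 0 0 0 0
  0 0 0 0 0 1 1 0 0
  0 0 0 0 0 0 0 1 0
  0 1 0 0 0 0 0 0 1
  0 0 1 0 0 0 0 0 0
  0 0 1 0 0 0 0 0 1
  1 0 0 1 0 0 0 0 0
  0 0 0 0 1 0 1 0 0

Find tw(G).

A width-1 tree decomposition is:
Bags: B1 = {3, 7}  B2 = {0, 7}  B3 = {0, 1}  B4 = {1, 4}  B5 = {4, 8}  B6 = {6, 8}  B7 = {2, 6}  B8 = {2, 5}
Tree: B1–B2, B2–B3, B3–B4, B4–B5, B5–B6, B6–B7, B7–B8
The largest bag has 2 vertices, giving width 1; this decomposition certifies tw(G) ≤ 1. G has an edge, so its treewidth is at least 1. Hence tw(G) = 1 exactly.

1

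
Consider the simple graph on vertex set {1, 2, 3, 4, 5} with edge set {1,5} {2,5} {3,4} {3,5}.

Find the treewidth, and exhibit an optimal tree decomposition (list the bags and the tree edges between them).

Treewidth 1.
Bags: B1 = {3, 5}  B2 = {2, 5}  B3 = {3, 4}  B4 = {1, 5}
Tree: B1–B2, B1–B3, B1–B4

Each bag holds 2 vertices, so the decomposition has width 1, which upper-bounds the treewidth. Any graph with an edge has treewidth ≥ 1, and G has the edge 3–5. Hence tw(G) = 1 exactly.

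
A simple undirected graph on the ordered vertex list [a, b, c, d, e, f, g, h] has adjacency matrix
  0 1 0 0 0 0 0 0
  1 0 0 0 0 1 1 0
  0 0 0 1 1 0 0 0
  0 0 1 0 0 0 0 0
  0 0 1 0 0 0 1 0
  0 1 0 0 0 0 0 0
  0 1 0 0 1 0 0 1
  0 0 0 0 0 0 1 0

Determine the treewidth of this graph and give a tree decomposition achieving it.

Treewidth 1.
One optimal decomposition is:
Bags: B1 = {b, g}  B2 = {e, g}  B3 = {g, h}  B4 = {c, e}  B5 = {a, b}  B6 = {b, f}  B7 = {c, d}
Tree: B1–B2, B1–B3, B2–B4, B1–B5, B5–B6, B4–B7

Every bag has size at most 2, so the width is 2 − 1 = 1 and tw(G) ≤ 1. Since G has at least one edge (e.g. b–g), it is not an edgeless graph, so tw(G) ≥ 1. Hence tw(G) = 1 exactly.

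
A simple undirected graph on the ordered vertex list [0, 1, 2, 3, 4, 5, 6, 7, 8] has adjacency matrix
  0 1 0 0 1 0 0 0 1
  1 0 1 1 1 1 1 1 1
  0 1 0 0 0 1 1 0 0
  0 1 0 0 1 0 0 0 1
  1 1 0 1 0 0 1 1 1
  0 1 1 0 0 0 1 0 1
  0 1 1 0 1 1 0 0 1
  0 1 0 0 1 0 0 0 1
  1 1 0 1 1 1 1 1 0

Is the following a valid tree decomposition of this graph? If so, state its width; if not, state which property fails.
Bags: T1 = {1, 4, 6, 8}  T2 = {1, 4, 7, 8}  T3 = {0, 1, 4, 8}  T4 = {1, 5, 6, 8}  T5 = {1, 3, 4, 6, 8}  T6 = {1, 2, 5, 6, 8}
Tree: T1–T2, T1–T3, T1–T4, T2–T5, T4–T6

No — bags containing vertex 6 are not connected in the tree.

A tree decomposition must satisfy three properties: every vertex lies in some bag; for every edge, both endpoints lie together in some bag; and for every vertex, the bags containing it form a connected subtree. Here bags containing vertex 6 are not connected in the tree, so the decomposition is invalid.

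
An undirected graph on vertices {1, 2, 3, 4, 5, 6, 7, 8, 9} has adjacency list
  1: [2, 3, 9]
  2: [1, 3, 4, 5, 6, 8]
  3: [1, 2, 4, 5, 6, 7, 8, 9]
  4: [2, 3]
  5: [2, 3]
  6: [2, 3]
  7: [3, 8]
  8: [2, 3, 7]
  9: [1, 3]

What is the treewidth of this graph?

A width-2 tree decomposition is:
Bags: B1 = {2, 3, 6}  B2 = {1, 2, 3}  B3 = {2, 3, 8}  B4 = {3, 7, 8}  B5 = {1, 3, 9}  B6 = {2, 3, 5}  B7 = {2, 3, 4}
Tree: B1–B2, B2–B3, B3–B4, B2–B5, B1–B6, B6–B7
Each bag holds 3 vertices, so the decomposition has width 2, which upper-bounds the treewidth. Conversely, {1, 3, 9} is a clique of size 3, and the vertices of any clique must share a bag in every tree decomposition; so some bag has ≥ 3 vertices and tw(G) ≥ 2. Therefore the treewidth is 2.

2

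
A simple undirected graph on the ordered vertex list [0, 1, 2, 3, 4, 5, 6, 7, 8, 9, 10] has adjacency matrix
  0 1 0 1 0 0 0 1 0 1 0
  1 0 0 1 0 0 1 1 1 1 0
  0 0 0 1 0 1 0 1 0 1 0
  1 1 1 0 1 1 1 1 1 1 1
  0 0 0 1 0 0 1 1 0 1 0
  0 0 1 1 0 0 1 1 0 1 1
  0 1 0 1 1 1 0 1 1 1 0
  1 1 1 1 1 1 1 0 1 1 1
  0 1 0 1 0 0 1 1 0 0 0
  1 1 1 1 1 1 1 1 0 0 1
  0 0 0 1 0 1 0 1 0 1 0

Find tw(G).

4

A width-4 tree decomposition is:
Bags: B1 = {3, 5, 6, 7, 9}  B2 = {1, 3, 6, 7, 9}  B3 = {1, 3, 6, 7, 8}  B4 = {3, 5, 7, 9, 10}  B5 = {3, 4, 6, 7, 9}  B6 = {0, 1, 3, 7, 9}  B7 = {2, 3, 5, 7, 9}
Tree: B1–B2, B2–B3, B1–B4, B2–B5, B2–B6, B4–B7
The largest bag has 5 vertices, giving width 4; this decomposition certifies tw(G) ≤ 4. On the other hand G contains the 5-clique {1, 3, 6, 7, 8}. A clique must lie in a single bag of any decomposition, so no decomposition can have width below 4. The upper and lower bounds meet at 4, so that is the treewidth.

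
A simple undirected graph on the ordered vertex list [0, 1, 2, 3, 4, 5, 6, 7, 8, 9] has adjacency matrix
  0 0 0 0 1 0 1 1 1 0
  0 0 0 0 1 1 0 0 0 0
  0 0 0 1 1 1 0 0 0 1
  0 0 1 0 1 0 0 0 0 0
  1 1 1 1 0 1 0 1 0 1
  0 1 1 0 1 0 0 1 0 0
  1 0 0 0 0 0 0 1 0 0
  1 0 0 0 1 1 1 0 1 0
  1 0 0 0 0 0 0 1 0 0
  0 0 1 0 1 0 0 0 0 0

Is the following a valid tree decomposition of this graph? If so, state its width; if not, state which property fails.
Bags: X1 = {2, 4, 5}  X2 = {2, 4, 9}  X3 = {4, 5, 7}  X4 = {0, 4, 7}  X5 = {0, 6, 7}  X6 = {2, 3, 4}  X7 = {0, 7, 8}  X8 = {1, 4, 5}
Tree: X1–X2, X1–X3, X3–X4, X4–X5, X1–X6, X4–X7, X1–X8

Yes; width 2.

Every vertex of G appears in some bag (union = {0, 1, 2, 3, 4, 5, 6, 7, 8, 9}); every edge is covered by a bag; and for each vertex v the set of bags containing v is connected in the bag tree. The decomposition is therefore valid. The largest bag has 3 vertices, so the width is 2.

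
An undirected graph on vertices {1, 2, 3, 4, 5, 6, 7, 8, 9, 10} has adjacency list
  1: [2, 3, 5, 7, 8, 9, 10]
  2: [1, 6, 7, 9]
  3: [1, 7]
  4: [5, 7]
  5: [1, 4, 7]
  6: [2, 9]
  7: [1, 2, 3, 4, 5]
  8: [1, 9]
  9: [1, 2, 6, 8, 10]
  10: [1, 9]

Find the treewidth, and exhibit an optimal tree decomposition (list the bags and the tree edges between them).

Treewidth 2.
One such decomposition:
Bags: B1 = {1, 2, 9}  B2 = {1, 2, 7}  B3 = {1, 9, 10}  B4 = {2, 6, 9}  B5 = {1, 8, 9}  B6 = {1, 3, 7}  B7 = {1, 5, 7}  B8 = {4, 5, 7}
Tree: B1–B2, B1–B3, B1–B4, B1–B5, B2–B6, B2–B7, B7–B8

Every bag has size at most 3, so the width is 3 − 1 = 2 and tw(G) ≤ 2. On the other hand G contains the 3-clique {1, 8, 9}. A clique must lie in a single bag of any decomposition, so no decomposition can have width below 2. Hence tw(G) = 2 exactly.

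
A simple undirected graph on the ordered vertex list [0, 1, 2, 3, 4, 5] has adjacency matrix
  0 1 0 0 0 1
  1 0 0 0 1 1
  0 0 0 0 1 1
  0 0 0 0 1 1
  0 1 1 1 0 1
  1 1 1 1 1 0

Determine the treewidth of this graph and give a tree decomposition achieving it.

Every bag has size at most 3, so the width is 3 − 1 = 2 and tw(G) ≤ 2. Conversely, {0, 1, 5} is a clique of size 3, and the vertices of any clique must share a bag in every tree decomposition; so some bag has ≥ 3 vertices and tw(G) ≥ 2. Hence tw(G) = 2 exactly.

Treewidth 2.
One optimal decomposition is:
Bags: B1 = {1, 4, 5}  B2 = {0, 1, 5}  B3 = {3, 4, 5}  B4 = {2, 4, 5}
Tree: B1–B2, B1–B3, B1–B4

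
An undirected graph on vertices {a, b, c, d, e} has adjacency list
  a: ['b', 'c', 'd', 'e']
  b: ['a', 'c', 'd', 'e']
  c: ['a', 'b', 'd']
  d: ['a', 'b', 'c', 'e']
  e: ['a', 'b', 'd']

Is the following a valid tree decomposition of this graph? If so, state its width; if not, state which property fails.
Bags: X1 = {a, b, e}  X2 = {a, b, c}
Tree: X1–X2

No — vertex d appears in no bag.

A tree decomposition must satisfy three properties: every vertex lies in some bag; for every edge, both endpoints lie together in some bag; and for every vertex, the bags containing it form a connected subtree. Here vertex d appears in no bag, so the decomposition is invalid.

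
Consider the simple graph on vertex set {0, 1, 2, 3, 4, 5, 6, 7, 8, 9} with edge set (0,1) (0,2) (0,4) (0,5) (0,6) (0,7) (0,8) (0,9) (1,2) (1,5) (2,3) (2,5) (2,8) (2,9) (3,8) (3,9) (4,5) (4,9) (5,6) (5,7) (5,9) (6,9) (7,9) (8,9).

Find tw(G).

A width-3 tree decomposition is:
Bags: B1 = {0, 2, 5, 9}  B2 = {0, 2, 8, 9}  B3 = {0, 4, 5, 9}  B4 = {0, 1, 2, 5}  B5 = {0, 5, 6, 9}  B6 = {0, 5, 7, 9}  B7 = {2, 3, 8, 9}
Tree: B1–B2, B1–B3, B1–B4, B3–B5, B5–B6, B2–B7
Each bag holds 4 vertices, so the decomposition has width 3, which upper-bounds the treewidth. For the lower bound, the 4 vertices {0, 2, 8, 9} are pairwise adjacent, and any tree decomposition puts a clique entirely inside one bag — forcing width ≥ 3. The upper and lower bounds meet at 3, so that is the treewidth.

3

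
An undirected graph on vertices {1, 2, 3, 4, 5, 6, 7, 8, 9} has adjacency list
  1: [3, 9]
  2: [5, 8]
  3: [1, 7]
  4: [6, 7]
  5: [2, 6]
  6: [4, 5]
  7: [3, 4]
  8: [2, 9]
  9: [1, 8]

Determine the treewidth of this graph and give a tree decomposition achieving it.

Treewidth 2.
Bags: B1 = {2, 5, 8}  B2 = {5, 8, 9}  B3 = {1, 5, 9}  B4 = {1, 3, 5}  B5 = {3, 5, 7}  B6 = {4, 5, 7}  B7 = {4, 5, 6}
Tree: B1–B2, B2–B3, B3–B4, B4–B5, B5–B6, B6–B7

Each bag holds 3 vertices, so the decomposition has width 2, which upper-bounds the treewidth. Since 5–2–8–9–1–3–7–4–6–5 is a cycle in G, G is not acyclic. Forests are exactly the graphs of treewidth ≤ 1, so tw(G) ≥ 2. Hence tw(G) = 2 exactly.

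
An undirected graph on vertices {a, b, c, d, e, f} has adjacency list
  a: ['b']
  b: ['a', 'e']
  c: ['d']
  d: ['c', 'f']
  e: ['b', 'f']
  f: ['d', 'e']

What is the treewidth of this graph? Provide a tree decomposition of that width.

Every bag has size at most 2, so the width is 2 − 1 = 1 and tw(G) ≤ 1. Any graph with an edge has treewidth ≥ 1, and G has the edge c–d. Combining the bounds, tw(G) = 1.

Treewidth 1.
One such decomposition:
Bags: B1 = {c, d}  B2 = {d, f}  B3 = {e, f}  B4 = {b, e}  B5 = {a, b}
Tree: B1–B2, B2–B3, B3–B4, B4–B5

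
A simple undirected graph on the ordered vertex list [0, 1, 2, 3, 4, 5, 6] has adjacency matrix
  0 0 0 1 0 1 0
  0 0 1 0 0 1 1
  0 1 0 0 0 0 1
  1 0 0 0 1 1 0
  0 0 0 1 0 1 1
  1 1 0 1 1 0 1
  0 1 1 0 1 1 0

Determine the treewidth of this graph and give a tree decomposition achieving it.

Treewidth 2.
One such decomposition:
Bags: B1 = {3, 4, 5}  B2 = {4, 5, 6}  B3 = {1, 5, 6}  B4 = {0, 3, 5}  B5 = {1, 2, 6}
Tree: B1–B2, B2–B3, B1–B4, B3–B5

Each bag holds 3 vertices, so the decomposition has width 2, which upper-bounds the treewidth. Conversely, {1, 2, 6} is a clique of size 3, and the vertices of any clique must share a bag in every tree decomposition; so some bag has ≥ 3 vertices and tw(G) ≥ 2. The upper and lower bounds meet at 2, so that is the treewidth.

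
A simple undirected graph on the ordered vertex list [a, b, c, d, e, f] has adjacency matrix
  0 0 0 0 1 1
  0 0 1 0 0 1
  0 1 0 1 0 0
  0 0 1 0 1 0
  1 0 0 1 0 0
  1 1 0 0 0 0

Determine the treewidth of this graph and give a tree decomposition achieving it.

Treewidth 2.
One optimal decomposition is:
Bags: B1 = {b, c, f}  B2 = {a, c, f}  B3 = {a, c, e}  B4 = {c, d, e}
Tree: B1–B2, B2–B3, B3–B4

Every bag has size at most 3, so the width is 3 − 1 = 2 and tw(G) ≤ 2. Since c–b–f–a–e–d–c is a cycle in G, G is not acyclic. Forests are exactly the graphs of treewidth ≤ 1, so tw(G) ≥ 2. Hence tw(G) = 2 exactly.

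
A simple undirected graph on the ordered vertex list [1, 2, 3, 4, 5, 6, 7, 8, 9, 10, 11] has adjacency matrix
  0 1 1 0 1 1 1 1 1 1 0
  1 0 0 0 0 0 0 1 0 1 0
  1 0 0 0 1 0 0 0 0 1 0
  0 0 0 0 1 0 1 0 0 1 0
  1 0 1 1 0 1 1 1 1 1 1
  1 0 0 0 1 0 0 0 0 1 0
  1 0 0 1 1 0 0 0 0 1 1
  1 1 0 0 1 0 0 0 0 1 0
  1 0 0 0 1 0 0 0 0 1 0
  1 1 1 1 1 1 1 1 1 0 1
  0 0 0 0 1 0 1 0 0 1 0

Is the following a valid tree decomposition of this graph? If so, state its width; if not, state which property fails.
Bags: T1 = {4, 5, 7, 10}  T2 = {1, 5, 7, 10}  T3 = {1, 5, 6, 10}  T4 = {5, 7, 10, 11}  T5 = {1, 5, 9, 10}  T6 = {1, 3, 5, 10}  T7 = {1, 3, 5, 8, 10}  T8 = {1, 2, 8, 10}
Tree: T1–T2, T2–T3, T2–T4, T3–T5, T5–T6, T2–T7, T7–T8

A tree decomposition must satisfy three properties: every vertex lies in some bag; for every edge, both endpoints lie together in some bag; and for every vertex, the bags containing it form a connected subtree. Here bags containing vertex 3 are not connected in the tree, so the decomposition is invalid.

No — bags containing vertex 3 are not connected in the tree.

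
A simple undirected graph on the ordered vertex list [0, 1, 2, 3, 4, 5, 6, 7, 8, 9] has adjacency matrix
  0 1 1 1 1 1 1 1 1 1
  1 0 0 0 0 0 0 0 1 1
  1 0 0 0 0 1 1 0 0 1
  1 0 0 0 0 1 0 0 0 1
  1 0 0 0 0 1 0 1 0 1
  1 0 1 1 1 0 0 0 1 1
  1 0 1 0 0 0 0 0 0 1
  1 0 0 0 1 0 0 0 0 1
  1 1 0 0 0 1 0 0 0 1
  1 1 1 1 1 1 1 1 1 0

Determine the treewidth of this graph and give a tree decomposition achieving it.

Treewidth 3.
One optimal decomposition is:
Bags: B1 = {0, 2, 5, 9}  B2 = {0, 3, 5, 9}  B3 = {0, 4, 5, 9}  B4 = {0, 2, 6, 9}  B5 = {0, 5, 8, 9}  B6 = {0, 4, 7, 9}  B7 = {0, 1, 8, 9}
Tree: B1–B2, B1–B3, B1–B4, B3–B5, B3–B6, B5–B7

Each bag holds 4 vertices, so the decomposition has width 3, which upper-bounds the treewidth. For the lower bound, the 4 vertices {0, 1, 8, 9} are pairwise adjacent, and any tree decomposition puts a clique entirely inside one bag — forcing width ≥ 3. Combining the bounds, tw(G) = 3.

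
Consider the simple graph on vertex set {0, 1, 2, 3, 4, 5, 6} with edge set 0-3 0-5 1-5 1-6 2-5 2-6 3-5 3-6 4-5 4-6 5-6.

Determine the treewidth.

2

A width-2 tree decomposition is:
Bags: B1 = {4, 5, 6}  B2 = {1, 5, 6}  B3 = {3, 5, 6}  B4 = {2, 5, 6}  B5 = {0, 3, 5}
Tree: B1–B2, B1–B3, B2–B4, B3–B5
The largest bag has 3 vertices, giving width 2; this decomposition certifies tw(G) ≤ 2. On the other hand G contains the 3-clique {0, 3, 5}. A clique must lie in a single bag of any decomposition, so no decomposition can have width below 2. Combining the bounds, tw(G) = 2.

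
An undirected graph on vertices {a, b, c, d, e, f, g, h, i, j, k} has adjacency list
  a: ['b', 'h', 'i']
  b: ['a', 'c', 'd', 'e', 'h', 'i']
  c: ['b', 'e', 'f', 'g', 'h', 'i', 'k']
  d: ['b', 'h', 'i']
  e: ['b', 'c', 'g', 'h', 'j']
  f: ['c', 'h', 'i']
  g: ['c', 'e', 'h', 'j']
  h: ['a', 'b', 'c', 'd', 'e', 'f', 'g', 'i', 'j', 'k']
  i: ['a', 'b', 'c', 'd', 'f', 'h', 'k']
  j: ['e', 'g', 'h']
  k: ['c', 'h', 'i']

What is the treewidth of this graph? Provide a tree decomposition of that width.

Treewidth 3.
One such decomposition:
Bags: B1 = {b, c, h, i}  B2 = {b, c, e, h}  B3 = {c, e, g, h}  B4 = {e, g, h, j}  B5 = {a, b, h, i}  B6 = {c, h, i, k}  B7 = {b, d, h, i}  B8 = {c, f, h, i}
Tree: B1–B2, B2–B3, B3–B4, B1–B5, B1–B6, B1–B7, B1–B8

Each bag holds 4 vertices, so the decomposition has width 3, which upper-bounds the treewidth. Conversely, {e, g, h, j} is a clique of size 4, and the vertices of any clique must share a bag in every tree decomposition; so some bag has ≥ 4 vertices and tw(G) ≥ 3. Hence tw(G) = 3 exactly.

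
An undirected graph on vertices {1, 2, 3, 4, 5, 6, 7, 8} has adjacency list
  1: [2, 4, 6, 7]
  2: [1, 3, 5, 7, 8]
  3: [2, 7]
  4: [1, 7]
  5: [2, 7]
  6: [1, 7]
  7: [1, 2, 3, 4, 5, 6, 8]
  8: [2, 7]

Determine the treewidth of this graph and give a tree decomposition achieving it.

Treewidth 2.
One optimal decomposition is:
Bags: B1 = {2, 7, 8}  B2 = {1, 2, 7}  B3 = {1, 6, 7}  B4 = {1, 4, 7}  B5 = {2, 3, 7}  B6 = {2, 5, 7}
Tree: B1–B2, B2–B3, B2–B4, B1–B5, B5–B6

Every bag has size at most 3, so the width is 3 − 1 = 2 and tw(G) ≤ 2. On the other hand G contains the 3-clique {2, 7, 8}. A clique must lie in a single bag of any decomposition, so no decomposition can have width below 2. Hence tw(G) = 2 exactly.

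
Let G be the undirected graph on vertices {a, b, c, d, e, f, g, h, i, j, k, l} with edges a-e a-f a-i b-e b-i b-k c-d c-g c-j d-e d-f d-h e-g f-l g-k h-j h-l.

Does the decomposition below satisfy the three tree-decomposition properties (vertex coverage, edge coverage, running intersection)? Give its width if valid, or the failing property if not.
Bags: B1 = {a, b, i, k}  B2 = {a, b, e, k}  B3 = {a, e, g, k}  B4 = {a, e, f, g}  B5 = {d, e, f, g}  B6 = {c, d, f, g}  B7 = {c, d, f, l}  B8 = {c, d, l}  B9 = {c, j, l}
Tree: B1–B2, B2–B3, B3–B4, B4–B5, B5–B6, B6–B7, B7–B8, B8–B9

No — vertex h appears in no bag.

A tree decomposition must satisfy three properties: every vertex lies in some bag; for every edge, both endpoints lie together in some bag; and for every vertex, the bags containing it form a connected subtree. Here vertex h appears in no bag, so the decomposition is invalid.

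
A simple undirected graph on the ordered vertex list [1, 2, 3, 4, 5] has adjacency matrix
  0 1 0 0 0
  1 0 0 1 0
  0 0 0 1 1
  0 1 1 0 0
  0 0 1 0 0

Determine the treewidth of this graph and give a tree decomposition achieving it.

Treewidth 1.
One such decomposition:
Bags: B1 = {3, 5}  B2 = {3, 4}  B3 = {2, 4}  B4 = {1, 2}
Tree: B1–B2, B2–B3, B3–B4

Every bag has size at most 2, so the width is 2 − 1 = 1 and tw(G) ≤ 1. G has an edge, so its treewidth is at least 1. Hence tw(G) = 1 exactly.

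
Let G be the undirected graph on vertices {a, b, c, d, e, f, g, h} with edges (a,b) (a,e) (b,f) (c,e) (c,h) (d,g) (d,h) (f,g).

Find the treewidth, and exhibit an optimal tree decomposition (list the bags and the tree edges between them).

Treewidth 2.
One optimal decomposition is:
Bags: B1 = {a, c, e}  B2 = {a, b, c}  B3 = {b, c, f}  B4 = {c, f, g}  B5 = {c, d, g}  B6 = {c, d, h}
Tree: B1–B2, B2–B3, B3–B4, B4–B5, B5–B6

Every bag has size at most 3, so the width is 3 − 1 = 2 and tw(G) ≤ 2. For the lower bound, G contains the cycle c–e–a–b–f–g–d–h–c, so G is not a forest; only forests have treewidth ≤ 1, hence tw(G) ≥ 2. The upper and lower bounds meet at 2, so that is the treewidth.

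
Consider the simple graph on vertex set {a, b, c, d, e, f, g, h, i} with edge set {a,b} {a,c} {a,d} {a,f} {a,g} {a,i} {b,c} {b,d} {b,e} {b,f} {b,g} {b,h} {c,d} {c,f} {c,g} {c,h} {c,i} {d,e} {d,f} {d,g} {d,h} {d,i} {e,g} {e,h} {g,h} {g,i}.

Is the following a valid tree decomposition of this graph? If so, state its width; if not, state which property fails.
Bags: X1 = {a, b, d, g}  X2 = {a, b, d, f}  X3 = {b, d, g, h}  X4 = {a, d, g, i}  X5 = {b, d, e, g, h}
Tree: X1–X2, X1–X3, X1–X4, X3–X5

A tree decomposition must satisfy three properties: every vertex lies in some bag; for every edge, both endpoints lie together in some bag; and for every vertex, the bags containing it form a connected subtree. Here vertex c appears in no bag, so the decomposition is invalid.

No — vertex c appears in no bag.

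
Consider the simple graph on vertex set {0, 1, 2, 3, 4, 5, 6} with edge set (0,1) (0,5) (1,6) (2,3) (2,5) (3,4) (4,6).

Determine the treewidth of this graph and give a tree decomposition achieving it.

The largest bag has 3 vertices, giving width 2; this decomposition certifies tw(G) ≤ 2. Since 5–2–3–4–6–1–0–5 is a cycle in G, G is not acyclic. Forests are exactly the graphs of treewidth ≤ 1, so tw(G) ≥ 2. Therefore the treewidth is 2.

Treewidth 2.
One such decomposition:
Bags: B1 = {2, 3, 5}  B2 = {3, 4, 5}  B3 = {4, 5, 6}  B4 = {1, 5, 6}  B5 = {0, 1, 5}
Tree: B1–B2, B2–B3, B3–B4, B4–B5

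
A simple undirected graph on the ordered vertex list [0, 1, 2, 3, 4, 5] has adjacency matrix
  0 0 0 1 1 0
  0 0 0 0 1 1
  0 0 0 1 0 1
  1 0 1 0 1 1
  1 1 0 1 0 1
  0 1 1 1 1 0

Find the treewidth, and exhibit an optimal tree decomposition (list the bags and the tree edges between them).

Treewidth 2.
One such decomposition:
Bags: B1 = {3, 4, 5}  B2 = {2, 3, 5}  B3 = {0, 3, 4}  B4 = {1, 4, 5}
Tree: B1–B2, B1–B3, B1–B4

The largest bag has 3 vertices, giving width 2; this decomposition certifies tw(G) ≤ 2. For the lower bound, the 3 vertices {1, 4, 5} are pairwise adjacent, and any tree decomposition puts a clique entirely inside one bag — forcing width ≥ 2. Hence tw(G) = 2 exactly.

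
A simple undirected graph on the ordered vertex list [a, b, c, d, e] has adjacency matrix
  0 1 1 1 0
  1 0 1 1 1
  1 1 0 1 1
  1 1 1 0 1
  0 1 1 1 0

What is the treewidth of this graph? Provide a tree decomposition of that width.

Treewidth 3.
One optimal decomposition is:
Bags: B1 = {b, c, d, e}  B2 = {a, b, c, d}
Tree: B1–B2

The largest bag has 4 vertices, giving width 3; this decomposition certifies tw(G) ≤ 3. On the other hand G contains the 4-clique {b, c, d, e}. A clique must lie in a single bag of any decomposition, so no decomposition can have width below 3. The upper and lower bounds meet at 3, so that is the treewidth.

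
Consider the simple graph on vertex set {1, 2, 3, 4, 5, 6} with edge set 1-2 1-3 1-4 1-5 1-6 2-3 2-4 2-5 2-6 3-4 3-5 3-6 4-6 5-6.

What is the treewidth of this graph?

A width-4 tree decomposition is:
Bags: B1 = {1, 2, 3, 5, 6}  B2 = {1, 2, 3, 4, 6}
Tree: B1–B2
Every bag has size at most 5, so the width is 5 − 1 = 4 and tw(G) ≤ 4. For the lower bound, the 5 vertices {1, 2, 3, 4, 6} are pairwise adjacent, and any tree decomposition puts a clique entirely inside one bag — forcing width ≥ 4. Hence tw(G) = 4 exactly.

4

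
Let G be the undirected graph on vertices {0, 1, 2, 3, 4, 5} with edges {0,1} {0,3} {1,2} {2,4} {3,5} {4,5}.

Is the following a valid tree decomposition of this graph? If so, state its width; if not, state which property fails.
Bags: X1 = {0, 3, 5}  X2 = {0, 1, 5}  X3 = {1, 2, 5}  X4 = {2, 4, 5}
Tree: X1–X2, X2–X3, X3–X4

Every vertex of G appears in some bag (union = {0, 1, 2, 3, 4, 5}); every edge is covered by a bag; and for each vertex v the set of bags containing v is connected in the bag tree. The decomposition is therefore valid. The largest bag has 3 vertices, so the width is 2.

Yes; width 2.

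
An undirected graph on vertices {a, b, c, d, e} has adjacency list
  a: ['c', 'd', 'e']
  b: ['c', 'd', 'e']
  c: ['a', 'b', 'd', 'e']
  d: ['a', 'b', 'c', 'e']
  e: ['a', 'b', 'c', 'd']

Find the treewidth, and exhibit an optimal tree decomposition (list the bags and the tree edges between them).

The largest bag has 4 vertices, giving width 3; this decomposition certifies tw(G) ≤ 3. Conversely, {a, c, d, e} is a clique of size 4, and the vertices of any clique must share a bag in every tree decomposition; so some bag has ≥ 4 vertices and tw(G) ≥ 3. Therefore the treewidth is 3.

Treewidth 3.
One such decomposition:
Bags: B1 = {a, c, d, e}  B2 = {b, c, d, e}
Tree: B1–B2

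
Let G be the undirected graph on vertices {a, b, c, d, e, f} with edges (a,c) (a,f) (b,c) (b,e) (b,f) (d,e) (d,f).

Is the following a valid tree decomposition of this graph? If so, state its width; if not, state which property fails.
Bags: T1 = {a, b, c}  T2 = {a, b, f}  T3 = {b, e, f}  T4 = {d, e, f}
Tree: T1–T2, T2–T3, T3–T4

Yes; width 2.

Vertex coverage: the bags together contain {a, b, c, d, e, f}, the full vertex set. Edge coverage: each edge of G has both endpoints in at least one bag. Running intersection: for every vertex, the bags containing it form a connected subtree. All three properties hold, so this is a valid tree decomposition of width max|bag| − 1 = 2, and hence tw(G) ≤ 2.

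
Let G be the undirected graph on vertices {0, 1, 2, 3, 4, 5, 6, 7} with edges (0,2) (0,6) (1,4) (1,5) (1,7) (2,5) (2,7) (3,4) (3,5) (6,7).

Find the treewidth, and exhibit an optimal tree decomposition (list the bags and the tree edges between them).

The largest bag has 3 vertices, giving width 2; this decomposition certifies tw(G) ≤ 2. Since 4–3–5–1–4 is a cycle in G, G is not acyclic. Forests are exactly the graphs of treewidth ≤ 1, so tw(G) ≥ 2. The upper and lower bounds meet at 2, so that is the treewidth.

Treewidth 2.
One optimal decomposition is:
Bags: B1 = {1, 3, 4}  B2 = {1, 3, 5}  B3 = {1, 5, 7}  B4 = {2, 5, 7}  B5 = {2, 6, 7}  B6 = {0, 2, 6}
Tree: B1–B2, B2–B3, B3–B4, B4–B5, B5–B6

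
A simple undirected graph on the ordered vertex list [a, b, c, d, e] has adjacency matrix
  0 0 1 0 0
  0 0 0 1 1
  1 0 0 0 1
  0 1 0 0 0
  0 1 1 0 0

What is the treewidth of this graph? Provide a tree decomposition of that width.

Treewidth 1.
One optimal decomposition is:
Bags: B1 = {a, c}  B2 = {c, e}  B3 = {b, e}  B4 = {b, d}
Tree: B1–B2, B2–B3, B3–B4

Each bag holds 2 vertices, so the decomposition has width 1, which upper-bounds the treewidth. G has an edge, so its treewidth is at least 1. Combining the bounds, tw(G) = 1.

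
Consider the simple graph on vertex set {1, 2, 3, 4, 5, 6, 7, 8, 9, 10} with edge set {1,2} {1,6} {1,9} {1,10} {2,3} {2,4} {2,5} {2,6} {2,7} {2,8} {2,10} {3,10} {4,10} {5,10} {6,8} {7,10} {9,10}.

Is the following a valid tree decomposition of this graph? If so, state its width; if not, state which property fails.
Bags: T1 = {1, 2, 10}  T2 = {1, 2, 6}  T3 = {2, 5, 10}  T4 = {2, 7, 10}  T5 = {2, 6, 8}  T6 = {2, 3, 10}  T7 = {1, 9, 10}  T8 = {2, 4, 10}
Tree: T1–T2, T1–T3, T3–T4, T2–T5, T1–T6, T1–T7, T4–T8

Every vertex of G appears in some bag (union = {1, 2, 3, 4, 5, 6, 7, 8, 9, 10}); every edge is covered by a bag; and for each vertex v the set of bags containing v is connected in the bag tree. The decomposition is therefore valid. The largest bag has 3 vertices, so the width is 2.

Yes; width 2.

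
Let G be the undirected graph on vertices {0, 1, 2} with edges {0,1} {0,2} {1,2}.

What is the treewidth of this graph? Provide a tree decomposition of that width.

Treewidth 2.
Bags: B1 = {0, 1, 2}
Tree: (single bag)

With just one bag of size 3, the width is 3 − 1 = 2, so tw(G) ≤ 2. Conversely, {0, 1, 2} is a clique of size 3, and the vertices of any clique must share a bag in every tree decomposition; so some bag has ≥ 3 vertices and tw(G) ≥ 2. Hence tw(G) = 2 exactly.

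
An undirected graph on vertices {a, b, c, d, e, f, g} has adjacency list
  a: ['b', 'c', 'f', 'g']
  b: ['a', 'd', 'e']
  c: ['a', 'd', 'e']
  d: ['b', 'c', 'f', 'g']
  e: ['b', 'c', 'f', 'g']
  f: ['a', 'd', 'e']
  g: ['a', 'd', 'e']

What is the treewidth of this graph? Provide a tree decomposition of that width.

Each bag holds 4 vertices, so the decomposition has width 3, which upper-bounds the treewidth. For the lower bound: the 4 vertex sets {d,g}, {b,e}, {a}, {c} are disjoint, each induces a connected subgraph, and every pair is joined by at least one edge of G. Contracting each set to a single vertex therefore yields K_{4} as a minor, and since treewidth is minor-monotone, tw(G) ≥ tw(K_{4}) = 3. The upper and lower bounds meet at 3, so that is the treewidth.

Treewidth 3.
Bags: B1 = {a, d, e, g}  B2 = {a, b, d, e}  B3 = {a, c, d, e}  B4 = {a, d, e, f}
Tree: B1–B2, B2–B3, B3–B4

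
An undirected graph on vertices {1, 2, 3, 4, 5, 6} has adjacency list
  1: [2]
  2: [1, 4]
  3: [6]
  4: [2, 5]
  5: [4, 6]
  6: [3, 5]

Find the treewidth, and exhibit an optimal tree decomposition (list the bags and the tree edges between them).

Each bag holds 2 vertices, so the decomposition has width 1, which upper-bounds the treewidth. Any graph with an edge has treewidth ≥ 1, and G has the edge 1–2. Therefore the treewidth is 1.

Treewidth 1.
One optimal decomposition is:
Bags: B1 = {1, 2}  B2 = {2, 4}  B3 = {4, 5}  B4 = {5, 6}  B5 = {3, 6}
Tree: B1–B2, B2–B3, B3–B4, B4–B5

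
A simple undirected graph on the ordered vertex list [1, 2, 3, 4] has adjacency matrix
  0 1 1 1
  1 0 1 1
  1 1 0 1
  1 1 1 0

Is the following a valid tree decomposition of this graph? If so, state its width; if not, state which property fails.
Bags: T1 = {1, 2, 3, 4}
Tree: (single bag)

Yes; width 3.

Vertex coverage: the bags together contain {1, 2, 3, 4}, the full vertex set. Edge coverage: each edge of G has both endpoints in at least one bag. Running intersection: for every vertex, the bags containing it form a connected subtree. All three properties hold, so this is a valid tree decomposition of width max|bag| − 1 = 3, and hence tw(G) ≤ 3.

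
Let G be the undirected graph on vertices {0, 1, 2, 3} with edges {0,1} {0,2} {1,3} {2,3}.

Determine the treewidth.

2

A width-2 tree decomposition is:
Bags: B1 = {1, 2, 3}  B2 = {0, 1, 2}
Tree: B1–B2
The largest bag has 3 vertices, giving width 2; this decomposition certifies tw(G) ≤ 2. For the lower bound, G contains the cycle 2–3–1–0–2, so G is not a forest; only forests have treewidth ≤ 1, hence tw(G) ≥ 2. Combining the bounds, tw(G) = 2.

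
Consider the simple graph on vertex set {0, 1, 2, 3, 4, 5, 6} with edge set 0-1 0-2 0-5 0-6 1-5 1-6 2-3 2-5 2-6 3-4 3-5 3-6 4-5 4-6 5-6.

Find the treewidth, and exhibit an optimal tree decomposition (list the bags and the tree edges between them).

The largest bag has 4 vertices, giving width 3; this decomposition certifies tw(G) ≤ 3. For the lower bound, the 4 vertices {0, 1, 5, 6} are pairwise adjacent, and any tree decomposition puts a clique entirely inside one bag — forcing width ≥ 3. Hence tw(G) = 3 exactly.

Treewidth 3.
One optimal decomposition is:
Bags: B1 = {2, 3, 5, 6}  B2 = {0, 2, 5, 6}  B3 = {3, 4, 5, 6}  B4 = {0, 1, 5, 6}
Tree: B1–B2, B1–B3, B2–B4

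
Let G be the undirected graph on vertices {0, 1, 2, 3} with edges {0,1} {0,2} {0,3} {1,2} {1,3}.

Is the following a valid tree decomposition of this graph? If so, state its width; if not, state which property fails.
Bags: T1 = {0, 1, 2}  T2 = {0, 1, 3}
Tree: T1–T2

Checking the three conditions: (i) the bags cover all of {0, 1, 2, 3}; (ii) for each edge, some bag contains both endpoints; (iii) the bags containing any fixed vertex form a subtree. All hold, so the decomposition is valid with width 3 − 1 = 2.

Yes; width 2.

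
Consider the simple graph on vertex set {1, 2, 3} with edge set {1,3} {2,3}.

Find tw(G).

A width-1 tree decomposition is:
Bags: B1 = {1, 3}  B2 = {2, 3}
Tree: B1–B2
The largest bag has 2 vertices, giving width 1; this decomposition certifies tw(G) ≤ 1. Any graph with an edge has treewidth ≥ 1, and G has the edge 1–3. Combining the bounds, tw(G) = 1.

1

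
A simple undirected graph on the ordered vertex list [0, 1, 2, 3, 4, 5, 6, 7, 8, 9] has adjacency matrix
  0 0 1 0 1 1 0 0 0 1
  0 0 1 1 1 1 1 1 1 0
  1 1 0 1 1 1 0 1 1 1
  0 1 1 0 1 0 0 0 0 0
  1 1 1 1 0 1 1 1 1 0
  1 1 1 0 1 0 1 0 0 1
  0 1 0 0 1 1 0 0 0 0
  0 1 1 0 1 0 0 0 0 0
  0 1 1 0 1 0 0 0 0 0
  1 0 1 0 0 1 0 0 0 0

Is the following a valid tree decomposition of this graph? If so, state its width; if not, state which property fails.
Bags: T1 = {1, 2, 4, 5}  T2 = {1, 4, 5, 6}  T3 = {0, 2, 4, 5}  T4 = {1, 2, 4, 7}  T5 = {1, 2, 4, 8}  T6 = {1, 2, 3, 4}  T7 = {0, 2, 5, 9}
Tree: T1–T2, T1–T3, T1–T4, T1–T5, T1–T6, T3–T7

Yes; width 3.

Checking the three conditions: (i) the bags cover all of {0, 1, 2, 3, 4, 5, 6, 7, 8, 9}; (ii) for each edge, some bag contains both endpoints; (iii) the bags containing any fixed vertex form a subtree. All hold, so the decomposition is valid with width 4 − 1 = 3.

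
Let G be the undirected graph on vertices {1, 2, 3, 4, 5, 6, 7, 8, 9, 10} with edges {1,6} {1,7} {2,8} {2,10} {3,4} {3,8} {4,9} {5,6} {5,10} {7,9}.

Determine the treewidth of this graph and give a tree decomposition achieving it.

Treewidth 2.
One such decomposition:
Bags: B1 = {4, 7, 9}  B2 = {3, 4, 7}  B3 = {3, 7, 8}  B4 = {2, 7, 8}  B5 = {2, 7, 10}  B6 = {5, 7, 10}  B7 = {5, 6, 7}  B8 = {1, 6, 7}
Tree: B1–B2, B2–B3, B3–B4, B4–B5, B5–B6, B6–B7, B7–B8

Every bag has size at most 3, so the width is 3 − 1 = 2 and tw(G) ≤ 2. Since 7–9–4–3–8–2–10–5–6–1–7 is a cycle in G, G is not acyclic. Forests are exactly the graphs of treewidth ≤ 1, so tw(G) ≥ 2. Hence tw(G) = 2 exactly.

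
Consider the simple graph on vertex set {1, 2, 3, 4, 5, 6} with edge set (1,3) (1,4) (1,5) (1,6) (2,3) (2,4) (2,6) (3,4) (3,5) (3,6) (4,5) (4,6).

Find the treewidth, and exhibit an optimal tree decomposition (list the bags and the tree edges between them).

Treewidth 3.
One optimal decomposition is:
Bags: B1 = {2, 3, 4, 6}  B2 = {1, 3, 4, 6}  B3 = {1, 3, 4, 5}
Tree: B1–B2, B2–B3

Each bag holds 4 vertices, so the decomposition has width 3, which upper-bounds the treewidth. Conversely, {1, 3, 4, 5} is a clique of size 4, and the vertices of any clique must share a bag in every tree decomposition; so some bag has ≥ 4 vertices and tw(G) ≥ 3. Combining the bounds, tw(G) = 3.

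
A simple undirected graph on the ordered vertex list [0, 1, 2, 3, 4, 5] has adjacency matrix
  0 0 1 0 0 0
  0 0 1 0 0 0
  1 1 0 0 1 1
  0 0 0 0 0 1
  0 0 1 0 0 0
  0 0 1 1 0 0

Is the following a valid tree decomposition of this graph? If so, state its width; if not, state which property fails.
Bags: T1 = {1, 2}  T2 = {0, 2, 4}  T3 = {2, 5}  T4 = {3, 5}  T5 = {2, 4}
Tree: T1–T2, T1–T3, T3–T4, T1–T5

A tree decomposition must satisfy three properties: every vertex lies in some bag; for every edge, both endpoints lie together in some bag; and for every vertex, the bags containing it form a connected subtree. Here bags containing vertex 4 are not connected in the tree, so the decomposition is invalid.

No — bags containing vertex 4 are not connected in the tree.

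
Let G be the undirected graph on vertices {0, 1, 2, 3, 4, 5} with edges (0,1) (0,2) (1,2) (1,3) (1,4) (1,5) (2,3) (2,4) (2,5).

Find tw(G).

A width-2 tree decomposition is:
Bags: B1 = {1, 2, 4}  B2 = {0, 1, 2}  B3 = {1, 2, 3}  B4 = {1, 2, 5}
Tree: B1–B2, B2–B3, B1–B4
Each bag holds 3 vertices, so the decomposition has width 2, which upper-bounds the treewidth. Conversely, {0, 1, 2} is a clique of size 3, and the vertices of any clique must share a bag in every tree decomposition; so some bag has ≥ 3 vertices and tw(G) ≥ 2. Hence tw(G) = 2 exactly.

2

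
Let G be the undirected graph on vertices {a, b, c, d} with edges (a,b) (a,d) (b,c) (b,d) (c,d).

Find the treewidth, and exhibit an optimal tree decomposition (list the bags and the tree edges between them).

Treewidth 2.
One optimal decomposition is:
Bags: B1 = {a, b, d}  B2 = {b, c, d}
Tree: B1–B2

The largest bag has 3 vertices, giving width 2; this decomposition certifies tw(G) ≤ 2. Conversely, {b, c, d} is a clique of size 3, and the vertices of any clique must share a bag in every tree decomposition; so some bag has ≥ 3 vertices and tw(G) ≥ 2. Combining the bounds, tw(G) = 2.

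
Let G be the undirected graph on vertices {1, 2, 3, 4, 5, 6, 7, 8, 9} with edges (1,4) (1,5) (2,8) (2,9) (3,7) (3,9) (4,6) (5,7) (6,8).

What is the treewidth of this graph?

2

A width-2 tree decomposition is:
Bags: B1 = {1, 4, 6}  B2 = {1, 6, 8}  B3 = {1, 2, 8}  B4 = {1, 2, 9}  B5 = {1, 3, 9}  B6 = {1, 3, 7}  B7 = {1, 5, 7}
Tree: B1–B2, B2–B3, B3–B4, B4–B5, B5–B6, B6–B7
Each bag holds 3 vertices, so the decomposition has width 2, which upper-bounds the treewidth. The edges 1–4–6–8–2–9–3–7–5–1 form a cycle, so G is not a tree and its treewidth is at least 2. Hence tw(G) = 2 exactly.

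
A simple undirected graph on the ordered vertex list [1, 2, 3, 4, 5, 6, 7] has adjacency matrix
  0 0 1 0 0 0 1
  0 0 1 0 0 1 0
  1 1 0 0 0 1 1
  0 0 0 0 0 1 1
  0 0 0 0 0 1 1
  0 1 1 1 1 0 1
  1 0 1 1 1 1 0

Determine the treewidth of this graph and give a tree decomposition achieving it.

Treewidth 2.
One such decomposition:
Bags: B1 = {4, 6, 7}  B2 = {3, 6, 7}  B3 = {5, 6, 7}  B4 = {2, 3, 6}  B5 = {1, 3, 7}
Tree: B1–B2, B2–B3, B2–B4, B2–B5

The largest bag has 3 vertices, giving width 2; this decomposition certifies tw(G) ≤ 2. For the lower bound, the 3 vertices {1, 3, 7} are pairwise adjacent, and any tree decomposition puts a clique entirely inside one bag — forcing width ≥ 2. The upper and lower bounds meet at 2, so that is the treewidth.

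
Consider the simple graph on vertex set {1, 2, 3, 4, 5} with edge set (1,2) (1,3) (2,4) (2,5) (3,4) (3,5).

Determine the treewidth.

2

A width-2 tree decomposition is:
Bags: B1 = {2, 3, 4}  B2 = {1, 2, 3}  B3 = {2, 3, 5}
Tree: B1–B2, B2–B3
The largest bag has 3 vertices, giving width 2; this decomposition certifies tw(G) ≤ 2. For the lower bound, G contains the cycle 3–4–2–1–3, so G is not a forest; only forests have treewidth ≤ 1, hence tw(G) ≥ 2. Hence tw(G) = 2 exactly.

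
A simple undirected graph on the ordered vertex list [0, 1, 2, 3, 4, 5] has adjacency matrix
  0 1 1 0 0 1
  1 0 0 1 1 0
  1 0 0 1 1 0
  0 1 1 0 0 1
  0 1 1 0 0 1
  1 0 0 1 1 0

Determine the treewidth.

3

A width-3 tree decomposition is:
Bags: B1 = {1, 2, 3, 5}  B2 = {1, 2, 4, 5}  B3 = {0, 1, 2, 5}
Tree: B1–B2, B2–B3
The largest bag has 4 vertices, giving width 3; this decomposition certifies tw(G) ≤ 3. For the lower bound: the 4 vertex sets {2,3}, {1,4}, {5}, {0} are disjoint, each induces a connected subgraph, and every pair is joined by at least one edge of G. Contracting each set to a single vertex therefore yields K_{4} as a minor, and since treewidth is minor-monotone, tw(G) ≥ tw(K_{4}) = 3. Combining the bounds, tw(G) = 3.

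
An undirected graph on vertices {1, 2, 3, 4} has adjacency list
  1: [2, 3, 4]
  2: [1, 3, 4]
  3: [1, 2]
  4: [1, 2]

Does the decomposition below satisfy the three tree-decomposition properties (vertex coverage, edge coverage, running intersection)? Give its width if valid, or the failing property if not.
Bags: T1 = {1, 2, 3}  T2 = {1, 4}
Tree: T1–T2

A tree decomposition must satisfy three properties: every vertex lies in some bag; for every edge, both endpoints lie together in some bag; and for every vertex, the bags containing it form a connected subtree. Here edge (2,4) lies in no bag, so the decomposition is invalid.

No — edge (2,4) lies in no bag.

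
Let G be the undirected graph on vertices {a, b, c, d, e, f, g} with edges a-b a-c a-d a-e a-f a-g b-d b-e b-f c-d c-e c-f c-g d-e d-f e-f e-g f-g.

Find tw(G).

4

A width-4 tree decomposition is:
Bags: B1 = {a, c, d, e, f}  B2 = {a, b, d, e, f}  B3 = {a, c, e, f, g}
Tree: B1–B2, B1–B3
The largest bag has 5 vertices, giving width 4; this decomposition certifies tw(G) ≤ 4. Conversely, {a, c, d, e, f} is a clique of size 5, and the vertices of any clique must share a bag in every tree decomposition; so some bag has ≥ 5 vertices and tw(G) ≥ 4. The upper and lower bounds meet at 4, so that is the treewidth.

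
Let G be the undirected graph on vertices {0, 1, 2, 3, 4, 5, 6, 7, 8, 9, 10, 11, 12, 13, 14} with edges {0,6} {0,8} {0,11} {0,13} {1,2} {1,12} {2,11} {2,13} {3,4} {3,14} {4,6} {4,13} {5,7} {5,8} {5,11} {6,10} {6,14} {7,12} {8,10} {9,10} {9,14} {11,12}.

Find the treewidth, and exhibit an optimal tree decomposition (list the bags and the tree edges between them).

Each bag holds 4 vertices, so the decomposition has width 3, which upper-bounds the treewidth. For the lower bound: the 4 vertex sets {1,7,12}, {5}, {11}, {0,2,8,13} are disjoint, each induces a connected subgraph, and every pair is joined by at least one edge of G. Contracting each set to a single vertex therefore yields K_{4} as a minor, and since treewidth is minor-monotone, tw(G) ≥ tw(K_{4}) = 3. Combining the bounds, tw(G) = 3.

Treewidth 3.
One optimal decomposition is:
Bags: B1 = {1, 5, 7, 12}  B2 = {1, 5, 11, 12}  B3 = {1, 2, 5, 11}  B4 = {2, 5, 8, 11}  B5 = {0, 2, 8, 11}  B6 = {0, 2, 8, 13}  B7 = {0, 8, 10, 13}  B8 = {0, 6, 10, 13}  B9 = {4, 6, 10, 13}  B10 = {4, 6, 9, 10}  B11 = {4, 6, 9, 14}  B12 = {3, 4, 9, 14}
Tree: B1–B2, B2–B3, B3–B4, B4–B5, B5–B6, B6–B7, B7–B8, B8–B9, B9–B10, B10–B11, B11–B12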